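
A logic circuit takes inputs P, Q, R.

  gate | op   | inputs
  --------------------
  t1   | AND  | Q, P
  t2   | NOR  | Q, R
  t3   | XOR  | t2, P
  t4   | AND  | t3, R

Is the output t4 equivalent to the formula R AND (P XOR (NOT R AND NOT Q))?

Yes

t2 = Q NOR R
t3 = t2 XOR P = (Q NOR R) XOR P
t4 = t3 AND R = ((Q NOR R) XOR P) AND R
At P=0, Q=0, R=0: circuit gives 0, formula gives 0.
At P=1, Q=0, R=1: circuit gives 1, formula gives 1.
Agrees on all 8 inputs.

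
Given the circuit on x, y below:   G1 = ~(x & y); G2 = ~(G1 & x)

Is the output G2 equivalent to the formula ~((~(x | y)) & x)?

No

G1 = ~(x & y)
G2 = ~(G1 & x) = ~((~(x & y)) & x)
At x=1, y=0: circuit gives 0, formula gives 1.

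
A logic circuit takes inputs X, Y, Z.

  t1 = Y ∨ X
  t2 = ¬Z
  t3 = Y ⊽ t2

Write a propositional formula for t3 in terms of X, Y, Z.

Y ⊽ ¬Z

t2 = ¬Z
t3 = Y ⊽ t2 = Y ⊽ ¬Z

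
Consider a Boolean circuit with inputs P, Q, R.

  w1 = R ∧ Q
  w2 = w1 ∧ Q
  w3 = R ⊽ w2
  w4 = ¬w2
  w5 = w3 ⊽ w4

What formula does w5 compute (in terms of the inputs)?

(R ⊽ ((R ∧ Q) ∧ Q)) ⊽ ¬((R ∧ Q) ∧ Q)

w1 = R ∧ Q
w2 = w1 ∧ Q = (R ∧ Q) ∧ Q
w3 = R ⊽ w2 = R ⊽ ((R ∧ Q) ∧ Q)
w4 = ¬w2 = ¬((R ∧ Q) ∧ Q)
w5 = w3 ⊽ w4 = (R ⊽ ((R ∧ Q) ∧ Q)) ⊽ ¬((R ∧ Q) ∧ Q)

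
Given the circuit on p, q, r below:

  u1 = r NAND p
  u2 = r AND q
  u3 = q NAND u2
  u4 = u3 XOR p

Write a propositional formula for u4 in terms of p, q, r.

u2 = r AND q
u3 = q NAND u2 = q NAND (r AND q)
u4 = u3 XOR p = (q NAND (r AND q)) XOR p

(q NAND (r AND q)) XOR p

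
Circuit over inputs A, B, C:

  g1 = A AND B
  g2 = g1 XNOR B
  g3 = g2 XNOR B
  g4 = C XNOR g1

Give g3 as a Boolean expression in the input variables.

((A AND B) XNOR B) XNOR B

g1 = A AND B
g2 = g1 XNOR B = (A AND B) XNOR B
g3 = g2 XNOR B = ((A AND B) XNOR B) XNOR B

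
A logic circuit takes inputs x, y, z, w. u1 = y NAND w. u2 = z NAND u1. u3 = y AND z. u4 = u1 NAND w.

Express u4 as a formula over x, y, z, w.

u1 = y NAND w
u4 = u1 NAND w = (y NAND w) NAND w

(y NAND w) NAND w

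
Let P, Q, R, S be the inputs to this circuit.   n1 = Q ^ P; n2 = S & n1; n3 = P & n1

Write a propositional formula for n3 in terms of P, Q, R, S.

n1 = Q ^ P
n3 = P & n1 = P & (Q ^ P)

P & (Q ^ P)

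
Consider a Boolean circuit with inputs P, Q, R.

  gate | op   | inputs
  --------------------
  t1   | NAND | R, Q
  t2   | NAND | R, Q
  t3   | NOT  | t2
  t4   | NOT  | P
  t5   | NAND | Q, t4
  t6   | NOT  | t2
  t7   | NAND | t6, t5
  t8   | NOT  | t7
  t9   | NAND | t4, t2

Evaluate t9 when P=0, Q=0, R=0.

t2 = 0 NAND 0 = 1
t4 = NOT 0 = 1
t9 = 1 NAND 1 = 0

0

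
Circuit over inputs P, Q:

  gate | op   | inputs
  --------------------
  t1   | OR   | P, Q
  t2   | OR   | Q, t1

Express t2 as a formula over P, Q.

t1 = P OR Q
t2 = Q OR t1 = Q OR (P OR Q)

Q OR (P OR Q)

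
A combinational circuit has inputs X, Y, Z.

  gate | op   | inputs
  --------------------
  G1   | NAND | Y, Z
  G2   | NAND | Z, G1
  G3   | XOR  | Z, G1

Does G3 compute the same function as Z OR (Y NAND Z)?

No

G1 = Y NAND Z
G3 = Z XOR G1 = Z XOR (Y NAND Z)
At X=0, Y=0, Z=1: circuit gives 0, formula gives 1.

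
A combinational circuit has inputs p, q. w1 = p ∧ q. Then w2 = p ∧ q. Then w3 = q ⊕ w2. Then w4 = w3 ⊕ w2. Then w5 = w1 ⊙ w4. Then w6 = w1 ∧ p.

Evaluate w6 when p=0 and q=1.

0

w1 = 0 ∧ 1 = 0
w6 = 0 ∧ 0 = 0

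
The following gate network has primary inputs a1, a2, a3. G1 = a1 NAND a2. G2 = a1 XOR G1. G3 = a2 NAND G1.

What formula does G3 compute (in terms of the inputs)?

G1 = a1 NAND a2
G3 = a2 NAND G1 = a2 NAND (a1 NAND a2)

a2 NAND (a1 NAND a2)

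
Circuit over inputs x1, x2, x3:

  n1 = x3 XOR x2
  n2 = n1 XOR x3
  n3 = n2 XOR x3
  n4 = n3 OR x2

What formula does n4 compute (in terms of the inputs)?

(((x3 XOR x2) XOR x3) XOR x3) OR x2

n1 = x3 XOR x2
n2 = n1 XOR x3 = (x3 XOR x2) XOR x3
n3 = n2 XOR x3 = ((x3 XOR x2) XOR x3) XOR x3
n4 = n3 OR x2 = (((x3 XOR x2) XOR x3) XOR x3) OR x2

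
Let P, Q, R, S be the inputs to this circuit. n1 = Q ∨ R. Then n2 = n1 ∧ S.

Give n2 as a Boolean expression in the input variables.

n1 = Q ∨ R
n2 = n1 ∧ S = (Q ∨ R) ∧ S

(Q ∨ R) ∧ S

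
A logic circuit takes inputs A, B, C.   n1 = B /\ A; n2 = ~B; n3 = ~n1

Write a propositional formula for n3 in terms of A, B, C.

n1 = B /\ A
n3 = ~n1 = ~(B /\ A)

~(B /\ A)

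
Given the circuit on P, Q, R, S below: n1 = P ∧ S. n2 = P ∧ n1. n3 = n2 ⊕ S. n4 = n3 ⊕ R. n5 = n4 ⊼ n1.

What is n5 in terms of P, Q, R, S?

n1 = P ∧ S
n2 = P ∧ n1 = P ∧ (P ∧ S)
n3 = n2 ⊕ S = (P ∧ (P ∧ S)) ⊕ S
n4 = n3 ⊕ R = ((P ∧ (P ∧ S)) ⊕ S) ⊕ R
n5 = n4 ⊼ n1 = (((P ∧ (P ∧ S)) ⊕ S) ⊕ R) ⊼ (P ∧ S)

(((P ∧ (P ∧ S)) ⊕ S) ⊕ R) ⊼ (P ∧ S)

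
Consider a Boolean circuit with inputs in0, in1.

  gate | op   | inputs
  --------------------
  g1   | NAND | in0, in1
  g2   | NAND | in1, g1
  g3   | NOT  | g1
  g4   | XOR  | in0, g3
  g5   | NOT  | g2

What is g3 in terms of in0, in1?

g1 = in0 NAND in1
g3 = NOT g1 = NOT (in0 NAND in1)

NOT (in0 NAND in1)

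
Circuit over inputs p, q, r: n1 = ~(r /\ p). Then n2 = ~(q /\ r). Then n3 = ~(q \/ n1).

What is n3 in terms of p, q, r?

~(q \/ (~(r /\ p)))

n1 = ~(r /\ p)
n3 = ~(q \/ n1) = ~(q \/ (~(r /\ p)))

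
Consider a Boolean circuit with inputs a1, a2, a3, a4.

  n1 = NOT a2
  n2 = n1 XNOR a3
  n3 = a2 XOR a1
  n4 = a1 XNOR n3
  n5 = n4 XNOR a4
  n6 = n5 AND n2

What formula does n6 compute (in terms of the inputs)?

((a1 XNOR (a2 XOR a1)) XNOR a4) AND (NOT a2 XNOR a3)

n1 = NOT a2
n2 = n1 XNOR a3 = NOT a2 XNOR a3
n3 = a2 XOR a1
n4 = a1 XNOR n3 = a1 XNOR (a2 XOR a1)
n5 = n4 XNOR a4 = (a1 XNOR (a2 XOR a1)) XNOR a4
n6 = n5 AND n2 = ((a1 XNOR (a2 XOR a1)) XNOR a4) AND (NOT a2 XNOR a3)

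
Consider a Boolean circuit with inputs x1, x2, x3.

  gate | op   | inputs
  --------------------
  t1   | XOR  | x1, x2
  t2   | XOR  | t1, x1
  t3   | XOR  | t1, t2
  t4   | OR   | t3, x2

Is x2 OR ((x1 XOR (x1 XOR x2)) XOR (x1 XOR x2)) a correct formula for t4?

Yes

t1 = x1 XOR x2
t2 = t1 XOR x1 = (x1 XOR x2) XOR x1
t3 = t1 XOR t2 = (x1 XOR x2) XOR ((x1 XOR x2) XOR x1)
t4 = t3 OR x2 = ((x1 XOR x2) XOR ((x1 XOR x2) XOR x1)) OR x2
At x1=0, x2=0, x3=0: circuit gives 0, formula gives 0.
At x1=0, x2=1, x3=0: circuit gives 1, formula gives 1.
Agrees on all 8 inputs.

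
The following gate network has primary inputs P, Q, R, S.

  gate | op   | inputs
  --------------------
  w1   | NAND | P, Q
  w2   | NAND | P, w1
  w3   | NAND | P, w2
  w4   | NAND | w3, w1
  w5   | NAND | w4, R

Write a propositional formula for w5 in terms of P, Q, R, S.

w1 = P NAND Q
w2 = P NAND w1 = P NAND (P NAND Q)
w3 = P NAND w2 = P NAND (P NAND (P NAND Q))
w4 = w3 NAND w1 = (P NAND (P NAND (P NAND Q))) NAND (P NAND Q)
w5 = w4 NAND R = ((P NAND (P NAND (P NAND Q))) NAND (P NAND Q)) NAND R

((P NAND (P NAND (P NAND Q))) NAND (P NAND Q)) NAND R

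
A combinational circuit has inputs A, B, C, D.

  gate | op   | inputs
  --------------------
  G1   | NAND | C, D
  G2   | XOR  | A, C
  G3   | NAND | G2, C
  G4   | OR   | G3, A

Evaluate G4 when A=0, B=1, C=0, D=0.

1

G2 = 0 XOR 0 = 0
G3 = 0 NAND 0 = 1
G4 = 1 OR 0 = 1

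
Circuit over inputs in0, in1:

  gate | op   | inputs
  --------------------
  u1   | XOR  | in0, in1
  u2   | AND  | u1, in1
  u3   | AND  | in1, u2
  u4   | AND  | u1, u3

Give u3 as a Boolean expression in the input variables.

in1 AND ((in0 XOR in1) AND in1)

u1 = in0 XOR in1
u2 = u1 AND in1 = (in0 XOR in1) AND in1
u3 = in1 AND u2 = in1 AND ((in0 XOR in1) AND in1)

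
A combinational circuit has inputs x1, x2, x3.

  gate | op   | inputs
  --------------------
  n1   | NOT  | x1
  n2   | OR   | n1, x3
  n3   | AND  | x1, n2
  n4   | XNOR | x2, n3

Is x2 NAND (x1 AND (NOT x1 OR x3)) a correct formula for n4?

n1 = NOT x1
n2 = n1 OR x3 = NOT x1 OR x3
n3 = x1 AND n2 = x1 AND (NOT x1 OR x3)
n4 = x2 XNOR n3 = x2 XNOR (x1 AND (NOT x1 OR x3))
At x1=0, x2=1, x3=0: circuit gives 0, formula gives 1.

No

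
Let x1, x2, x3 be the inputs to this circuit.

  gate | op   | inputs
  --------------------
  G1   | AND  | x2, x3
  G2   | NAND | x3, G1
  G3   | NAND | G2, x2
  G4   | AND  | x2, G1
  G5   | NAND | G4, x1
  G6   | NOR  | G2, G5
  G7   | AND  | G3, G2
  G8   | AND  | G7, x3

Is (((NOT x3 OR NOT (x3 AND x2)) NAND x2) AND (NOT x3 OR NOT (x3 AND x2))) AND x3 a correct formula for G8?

G1 = x2 AND x3
G2 = x3 NAND G1 = x3 NAND (x2 AND x3)
G3 = G2 NAND x2 = (x3 NAND (x2 AND x3)) NAND x2
G7 = G3 AND G2 = ((x3 NAND (x2 AND x3)) NAND x2) AND (x3 NAND (x2 AND x3))
G8 = G7 AND x3 = (((x3 NAND (x2 AND x3)) NAND x2) AND (x3 NAND (x2 AND x3))) AND x3
At x1=0, x2=0, x3=0: circuit gives 0, formula gives 0.
At x1=0, x2=0, x3=1: circuit gives 1, formula gives 1.
Agrees on all 8 inputs.

Yes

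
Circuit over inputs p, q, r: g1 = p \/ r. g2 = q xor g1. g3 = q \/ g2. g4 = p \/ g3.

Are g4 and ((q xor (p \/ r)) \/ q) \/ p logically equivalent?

Yes

g1 = p \/ r
g2 = q xor g1 = q xor (p \/ r)
g3 = q \/ g2 = q \/ (q xor (p \/ r))
g4 = p \/ g3 = p \/ (q \/ (q xor (p \/ r)))
At p=0, q=0, r=0: circuit gives 0, formula gives 0.
At p=0, q=0, r=1: circuit gives 1, formula gives 1.
Agrees on all 8 inputs.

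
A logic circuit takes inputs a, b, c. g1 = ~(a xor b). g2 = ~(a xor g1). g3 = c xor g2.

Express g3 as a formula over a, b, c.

c xor (~(a xor (~(a xor b))))

g1 = ~(a xor b)
g2 = ~(a xor g1) = ~(a xor (~(a xor b)))
g3 = c xor g2 = c xor (~(a xor (~(a xor b))))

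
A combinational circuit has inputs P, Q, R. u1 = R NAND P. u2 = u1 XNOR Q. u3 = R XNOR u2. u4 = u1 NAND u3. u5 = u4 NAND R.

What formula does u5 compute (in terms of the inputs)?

u1 = R NAND P
u2 = u1 XNOR Q = (R NAND P) XNOR Q
u3 = R XNOR u2 = R XNOR ((R NAND P) XNOR Q)
u4 = u1 NAND u3 = (R NAND P) NAND (R XNOR ((R NAND P) XNOR Q))
u5 = u4 NAND R = ((R NAND P) NAND (R XNOR ((R NAND P) XNOR Q))) NAND R

((R NAND P) NAND (R XNOR ((R NAND P) XNOR Q))) NAND R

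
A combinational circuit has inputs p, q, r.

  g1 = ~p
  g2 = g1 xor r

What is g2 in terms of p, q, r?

~p xor r

g1 = ~p
g2 = g1 xor r = ~p xor r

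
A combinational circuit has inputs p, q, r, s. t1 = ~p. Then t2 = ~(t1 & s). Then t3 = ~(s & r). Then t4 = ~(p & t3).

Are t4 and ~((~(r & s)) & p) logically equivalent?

t3 = ~(s & r)
t4 = ~(p & t3) = ~(p & (~(s & r)))
At p=1, q=0, r=0, s=0: circuit gives 0, formula gives 0.
At p=0, q=0, r=0, s=0: circuit gives 1, formula gives 1.
Agrees on all 16 inputs.

Yes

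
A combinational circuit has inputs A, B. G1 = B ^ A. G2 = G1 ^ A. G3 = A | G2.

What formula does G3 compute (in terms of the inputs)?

G1 = B ^ A
G2 = G1 ^ A = (B ^ A) ^ A
G3 = A | G2 = A | ((B ^ A) ^ A)

A | ((B ^ A) ^ A)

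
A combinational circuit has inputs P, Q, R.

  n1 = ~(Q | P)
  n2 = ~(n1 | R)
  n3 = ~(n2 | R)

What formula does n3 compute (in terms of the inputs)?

~((~((~(Q | P)) | R)) | R)

n1 = ~(Q | P)
n2 = ~(n1 | R) = ~((~(Q | P)) | R)
n3 = ~(n2 | R) = ~((~((~(Q | P)) | R)) | R)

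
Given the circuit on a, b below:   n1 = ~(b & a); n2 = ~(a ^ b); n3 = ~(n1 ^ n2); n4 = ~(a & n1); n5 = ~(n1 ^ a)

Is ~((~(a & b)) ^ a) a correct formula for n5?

Yes

n1 = ~(b & a)
n5 = ~(n1 ^ a) = ~((~(b & a)) ^ a)
At a=0, b=0: circuit gives 0, formula gives 0.
At a=1, b=0: circuit gives 1, formula gives 1.
Agrees on all 4 inputs.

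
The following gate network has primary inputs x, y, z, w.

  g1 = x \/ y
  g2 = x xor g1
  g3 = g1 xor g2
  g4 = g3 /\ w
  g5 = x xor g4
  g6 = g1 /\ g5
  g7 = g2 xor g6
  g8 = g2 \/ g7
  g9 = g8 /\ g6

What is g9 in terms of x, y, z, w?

((x xor (x \/ y)) \/ ((x xor (x \/ y)) xor ((x \/ y) /\ (x xor (((x \/ y) xor (x xor (x \/ y))) /\ w))))) /\ ((x \/ y) /\ (x xor (((x \/ y) xor (x xor (x \/ y))) /\ w)))

g1 = x \/ y
g2 = x xor g1 = x xor (x \/ y)
g3 = g1 xor g2 = (x \/ y) xor (x xor (x \/ y))
g4 = g3 /\ w = ((x \/ y) xor (x xor (x \/ y))) /\ w
g5 = x xor g4 = x xor (((x \/ y) xor (x xor (x \/ y))) /\ w)
g6 = g1 /\ g5 = (x \/ y) /\ (x xor (((x \/ y) xor (x xor (x \/ y))) /\ w))
g7 = g2 xor g6 = (x xor (x \/ y)) xor ((x \/ y) /\ (x xor (((x \/ y) xor (x xor (x \/ y))) /\ w)))
g8 = g2 \/ g7 = (x xor (x \/ y)) \/ ((x xor (x \/ y)) xor ((x \/ y) /\ (x xor (((x \/ y) xor (x xor (x \/ y))) /\ w))))
g9 = g8 /\ g6 = ((x xor (x \/ y)) \/ ((x xor (x \/ y)) xor ((x \/ y) /\ (x xor (((x \/ y) xor (x xor (x \/ y))) /\ w))))) /\ ((x \/ y) /\ (x xor (((x \/ y) xor (x xor (x \/ y))) /\ w)))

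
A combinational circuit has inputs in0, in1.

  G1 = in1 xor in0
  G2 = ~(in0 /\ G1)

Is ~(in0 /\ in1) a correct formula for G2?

No

G1 = in1 xor in0
G2 = ~(in0 /\ G1) = ~(in0 /\ (in1 xor in0))
At in0=1, in1=0: circuit gives 0, formula gives 1.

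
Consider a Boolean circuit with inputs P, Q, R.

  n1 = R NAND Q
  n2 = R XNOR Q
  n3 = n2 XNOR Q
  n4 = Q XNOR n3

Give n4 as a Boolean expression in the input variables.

n2 = R XNOR Q
n3 = n2 XNOR Q = (R XNOR Q) XNOR Q
n4 = Q XNOR n3 = Q XNOR ((R XNOR Q) XNOR Q)

Q XNOR ((R XNOR Q) XNOR Q)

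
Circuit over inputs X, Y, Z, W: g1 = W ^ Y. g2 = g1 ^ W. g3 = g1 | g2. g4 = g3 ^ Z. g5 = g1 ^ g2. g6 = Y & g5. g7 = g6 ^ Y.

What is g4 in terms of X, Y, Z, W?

g1 = W ^ Y
g2 = g1 ^ W = (W ^ Y) ^ W
g3 = g1 | g2 = (W ^ Y) | ((W ^ Y) ^ W)
g4 = g3 ^ Z = ((W ^ Y) | ((W ^ Y) ^ W)) ^ Z

((W ^ Y) | ((W ^ Y) ^ W)) ^ Z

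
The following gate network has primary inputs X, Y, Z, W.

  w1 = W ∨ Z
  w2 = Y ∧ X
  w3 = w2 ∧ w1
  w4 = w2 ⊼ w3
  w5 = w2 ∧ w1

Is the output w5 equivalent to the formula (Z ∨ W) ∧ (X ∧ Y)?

Yes

w1 = W ∨ Z
w2 = Y ∧ X
w5 = w2 ∧ w1 = (Y ∧ X) ∧ (W ∨ Z)
At X=0, Y=0, Z=0, W=0: circuit gives 0, formula gives 0.
At X=1, Y=1, Z=0, W=1: circuit gives 1, formula gives 1.
Agrees on all 16 inputs.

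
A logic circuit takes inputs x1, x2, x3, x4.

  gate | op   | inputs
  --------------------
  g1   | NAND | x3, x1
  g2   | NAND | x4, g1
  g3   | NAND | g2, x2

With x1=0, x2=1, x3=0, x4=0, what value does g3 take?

g1 = 0 NAND 0 = 1
g2 = 0 NAND 1 = 1
g3 = 1 NAND 1 = 0

0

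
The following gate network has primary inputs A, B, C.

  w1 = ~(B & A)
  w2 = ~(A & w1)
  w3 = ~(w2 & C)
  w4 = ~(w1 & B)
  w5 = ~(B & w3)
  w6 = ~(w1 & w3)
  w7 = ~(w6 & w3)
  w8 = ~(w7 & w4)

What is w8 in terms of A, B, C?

w1 = ~(B & A)
w2 = ~(A & w1) = ~(A & (~(B & A)))
w3 = ~(w2 & C) = ~((~(A & (~(B & A)))) & C)
w4 = ~(w1 & B) = ~((~(B & A)) & B)
w6 = ~(w1 & w3) = ~((~(B & A)) & (~((~(A & (~(B & A)))) & C)))
w7 = ~(w6 & w3) = ~((~((~(B & A)) & (~((~(A & (~(B & A)))) & C)))) & (~((~(A & (~(B & A)))) & C)))
w8 = ~(w7 & w4) = ~((~((~((~(B & A)) & (~((~(A & (~(B & A)))) & C)))) & (~((~(A & (~(B & A)))) & C)))) & (~((~(B & A)) & B)))

~((~((~((~(B & A)) & (~((~(A & (~(B & A)))) & C)))) & (~((~(A & (~(B & A)))) & C)))) & (~((~(B & A)) & B)))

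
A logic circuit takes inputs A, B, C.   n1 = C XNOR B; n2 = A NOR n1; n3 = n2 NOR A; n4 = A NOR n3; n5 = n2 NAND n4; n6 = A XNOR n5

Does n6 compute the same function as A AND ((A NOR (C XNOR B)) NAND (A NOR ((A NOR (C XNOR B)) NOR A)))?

No

n1 = C XNOR B
n2 = A NOR n1 = A NOR (C XNOR B)
n3 = n2 NOR A = (A NOR (C XNOR B)) NOR A
n4 = A NOR n3 = A NOR ((A NOR (C XNOR B)) NOR A)
n5 = n2 NAND n4 = (A NOR (C XNOR B)) NAND (A NOR ((A NOR (C XNOR B)) NOR A))
n6 = A XNOR n5 = A XNOR ((A NOR (C XNOR B)) NAND (A NOR ((A NOR (C XNOR B)) NOR A)))
At A=0, B=0, C=1: circuit gives 1, formula gives 0.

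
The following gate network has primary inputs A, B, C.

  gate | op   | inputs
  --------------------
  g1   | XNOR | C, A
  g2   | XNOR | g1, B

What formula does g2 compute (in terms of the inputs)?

(C XNOR A) XNOR B

g1 = C XNOR A
g2 = g1 XNOR B = (C XNOR A) XNOR B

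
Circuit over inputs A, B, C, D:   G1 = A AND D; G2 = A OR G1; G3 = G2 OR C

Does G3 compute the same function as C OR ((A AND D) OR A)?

G1 = A AND D
G2 = A OR G1 = A OR (A AND D)
G3 = G2 OR C = (A OR (A AND D)) OR C
At A=0, B=0, C=0, D=0: circuit gives 0, formula gives 0.
At A=0, B=0, C=1, D=0: circuit gives 1, formula gives 1.
Agrees on all 16 inputs.

Yes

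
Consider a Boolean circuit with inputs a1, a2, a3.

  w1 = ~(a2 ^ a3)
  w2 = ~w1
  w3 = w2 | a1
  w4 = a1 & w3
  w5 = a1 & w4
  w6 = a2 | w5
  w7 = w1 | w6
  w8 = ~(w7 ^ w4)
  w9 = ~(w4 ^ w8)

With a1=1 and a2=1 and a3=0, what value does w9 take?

1

w1 = ~(1 ^ 0) = 0
w2 = ~0 = 1
w3 = 1 | 1 = 1
w4 = 1 & 1 = 1
w5 = 1 & 1 = 1
w6 = 1 | 1 = 1
w7 = 0 | 1 = 1
w8 = ~(1 ^ 1) = 1
w9 = ~(1 ^ 1) = 1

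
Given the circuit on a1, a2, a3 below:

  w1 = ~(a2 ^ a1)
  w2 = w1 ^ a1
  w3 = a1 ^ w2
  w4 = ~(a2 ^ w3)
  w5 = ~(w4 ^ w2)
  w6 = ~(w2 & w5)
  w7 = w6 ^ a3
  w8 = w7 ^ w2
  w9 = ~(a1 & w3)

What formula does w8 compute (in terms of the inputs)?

((~(((~(a2 ^ a1)) ^ a1) & (~((~(a2 ^ (a1 ^ ((~(a2 ^ a1)) ^ a1)))) ^ ((~(a2 ^ a1)) ^ a1))))) ^ a3) ^ ((~(a2 ^ a1)) ^ a1)

w1 = ~(a2 ^ a1)
w2 = w1 ^ a1 = (~(a2 ^ a1)) ^ a1
w3 = a1 ^ w2 = a1 ^ ((~(a2 ^ a1)) ^ a1)
w4 = ~(a2 ^ w3) = ~(a2 ^ (a1 ^ ((~(a2 ^ a1)) ^ a1)))
w5 = ~(w4 ^ w2) = ~((~(a2 ^ (a1 ^ ((~(a2 ^ a1)) ^ a1)))) ^ ((~(a2 ^ a1)) ^ a1))
w6 = ~(w2 & w5) = ~(((~(a2 ^ a1)) ^ a1) & (~((~(a2 ^ (a1 ^ ((~(a2 ^ a1)) ^ a1)))) ^ ((~(a2 ^ a1)) ^ a1))))
w7 = w6 ^ a3 = (~(((~(a2 ^ a1)) ^ a1) & (~((~(a2 ^ (a1 ^ ((~(a2 ^ a1)) ^ a1)))) ^ ((~(a2 ^ a1)) ^ a1))))) ^ a3
w8 = w7 ^ w2 = ((~(((~(a2 ^ a1)) ^ a1) & (~((~(a2 ^ (a1 ^ ((~(a2 ^ a1)) ^ a1)))) ^ ((~(a2 ^ a1)) ^ a1))))) ^ a3) ^ ((~(a2 ^ a1)) ^ a1)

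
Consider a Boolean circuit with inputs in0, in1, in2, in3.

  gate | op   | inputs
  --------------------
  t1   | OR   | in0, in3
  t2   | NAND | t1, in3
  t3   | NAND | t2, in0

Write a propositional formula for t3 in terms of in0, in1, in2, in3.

t1 = in0 OR in3
t2 = t1 NAND in3 = (in0 OR in3) NAND in3
t3 = t2 NAND in0 = ((in0 OR in3) NAND in3) NAND in0

((in0 OR in3) NAND in3) NAND in0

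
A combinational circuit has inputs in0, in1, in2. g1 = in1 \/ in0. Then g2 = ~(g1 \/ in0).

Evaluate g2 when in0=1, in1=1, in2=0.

0

g1 = 1 \/ 1 = 1
g2 = ~(1 \/ 1) = 0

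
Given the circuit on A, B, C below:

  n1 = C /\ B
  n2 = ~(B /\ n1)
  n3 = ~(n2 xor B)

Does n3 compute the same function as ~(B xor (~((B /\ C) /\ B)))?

Yes

n1 = C /\ B
n2 = ~(B /\ n1) = ~(B /\ (C /\ B))
n3 = ~(n2 xor B) = ~((~(B /\ (C /\ B))) xor B)
At A=0, B=0, C=0: circuit gives 0, formula gives 0.
At A=0, B=1, C=0: circuit gives 1, formula gives 1.
Agrees on all 8 inputs.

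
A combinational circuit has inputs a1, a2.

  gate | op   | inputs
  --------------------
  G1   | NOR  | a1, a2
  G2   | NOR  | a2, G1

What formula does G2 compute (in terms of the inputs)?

G1 = a1 NOR a2
G2 = a2 NOR G1 = a2 NOR (a1 NOR a2)

a2 NOR (a1 NOR a2)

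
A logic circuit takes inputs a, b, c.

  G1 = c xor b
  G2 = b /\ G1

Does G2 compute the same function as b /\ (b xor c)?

G1 = c xor b
G2 = b /\ G1 = b /\ (c xor b)
At a=0, b=0, c=0: circuit gives 0, formula gives 0.
At a=0, b=1, c=0: circuit gives 1, formula gives 1.
Agrees on all 8 inputs.

Yes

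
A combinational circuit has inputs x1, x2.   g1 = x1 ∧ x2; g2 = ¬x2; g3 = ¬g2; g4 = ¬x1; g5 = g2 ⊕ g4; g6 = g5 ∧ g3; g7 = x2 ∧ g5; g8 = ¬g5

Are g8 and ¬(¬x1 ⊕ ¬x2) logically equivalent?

Yes

g2 = ¬x2
g4 = ¬x1
g5 = g2 ⊕ g4 = ¬x2 ⊕ ¬x1
g8 = ¬g5 = ¬(¬x2 ⊕ ¬x1)
At x1=0, x2=1: circuit gives 0, formula gives 0.
At x1=0, x2=0: circuit gives 1, formula gives 1.
Agrees on all 4 inputs.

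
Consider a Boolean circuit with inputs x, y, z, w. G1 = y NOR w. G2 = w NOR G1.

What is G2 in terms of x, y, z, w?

w NOR (y NOR w)

G1 = y NOR w
G2 = w NOR G1 = w NOR (y NOR w)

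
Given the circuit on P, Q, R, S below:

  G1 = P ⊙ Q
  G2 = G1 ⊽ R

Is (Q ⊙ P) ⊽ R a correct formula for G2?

Yes

G1 = P ⊙ Q
G2 = G1 ⊽ R = (P ⊙ Q) ⊽ R
At P=0, Q=0, R=0, S=0: circuit gives 0, formula gives 0.
At P=0, Q=1, R=0, S=0: circuit gives 1, formula gives 1.
Agrees on all 16 inputs.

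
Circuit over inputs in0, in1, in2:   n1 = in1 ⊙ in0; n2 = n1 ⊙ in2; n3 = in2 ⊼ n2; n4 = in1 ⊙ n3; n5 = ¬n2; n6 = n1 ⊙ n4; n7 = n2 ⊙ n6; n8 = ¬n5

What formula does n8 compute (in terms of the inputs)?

¬¬((in1 ⊙ in0) ⊙ in2)

n1 = in1 ⊙ in0
n2 = n1 ⊙ in2 = (in1 ⊙ in0) ⊙ in2
n5 = ¬n2 = ¬((in1 ⊙ in0) ⊙ in2)
n8 = ¬n5 = ¬¬((in1 ⊙ in0) ⊙ in2)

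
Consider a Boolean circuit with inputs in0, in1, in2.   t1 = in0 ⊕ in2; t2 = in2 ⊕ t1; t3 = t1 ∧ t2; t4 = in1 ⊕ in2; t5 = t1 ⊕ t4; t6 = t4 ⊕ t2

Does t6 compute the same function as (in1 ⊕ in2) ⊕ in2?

No

t1 = in0 ⊕ in2
t2 = in2 ⊕ t1 = in2 ⊕ (in0 ⊕ in2)
t4 = in1 ⊕ in2
t6 = t4 ⊕ t2 = (in1 ⊕ in2) ⊕ (in2 ⊕ (in0 ⊕ in2))
At in0=0, in1=0, in2=1: circuit gives 1, formula gives 0.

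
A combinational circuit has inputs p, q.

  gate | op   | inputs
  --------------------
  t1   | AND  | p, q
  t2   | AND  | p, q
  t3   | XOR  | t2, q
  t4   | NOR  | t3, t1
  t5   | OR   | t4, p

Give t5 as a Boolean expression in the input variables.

(((p AND q) XOR q) NOR (p AND q)) OR p

t1 = p AND q
t2 = p AND q
t3 = t2 XOR q = (p AND q) XOR q
t4 = t3 NOR t1 = ((p AND q) XOR q) NOR (p AND q)
t5 = t4 OR p = (((p AND q) XOR q) NOR (p AND q)) OR p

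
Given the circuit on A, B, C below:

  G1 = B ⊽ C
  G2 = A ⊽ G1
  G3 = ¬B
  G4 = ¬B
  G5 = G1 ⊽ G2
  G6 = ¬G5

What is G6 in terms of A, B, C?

G1 = B ⊽ C
G2 = A ⊽ G1 = A ⊽ (B ⊽ C)
G5 = G1 ⊽ G2 = (B ⊽ C) ⊽ (A ⊽ (B ⊽ C))
G6 = ¬G5 = ¬((B ⊽ C) ⊽ (A ⊽ (B ⊽ C)))

¬((B ⊽ C) ⊽ (A ⊽ (B ⊽ C)))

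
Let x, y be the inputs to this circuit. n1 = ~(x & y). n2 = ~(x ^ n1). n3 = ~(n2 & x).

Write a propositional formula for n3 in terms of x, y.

~((~(x ^ (~(x & y)))) & x)

n1 = ~(x & y)
n2 = ~(x ^ n1) = ~(x ^ (~(x & y)))
n3 = ~(n2 & x) = ~((~(x ^ (~(x & y)))) & x)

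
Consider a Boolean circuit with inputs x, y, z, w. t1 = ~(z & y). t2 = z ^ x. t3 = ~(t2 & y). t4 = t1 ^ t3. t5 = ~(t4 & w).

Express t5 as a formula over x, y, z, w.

t1 = ~(z & y)
t2 = z ^ x
t3 = ~(t2 & y) = ~((z ^ x) & y)
t4 = t1 ^ t3 = (~(z & y)) ^ (~((z ^ x) & y))
t5 = ~(t4 & w) = ~(((~(z & y)) ^ (~((z ^ x) & y))) & w)

~(((~(z & y)) ^ (~((z ^ x) & y))) & w)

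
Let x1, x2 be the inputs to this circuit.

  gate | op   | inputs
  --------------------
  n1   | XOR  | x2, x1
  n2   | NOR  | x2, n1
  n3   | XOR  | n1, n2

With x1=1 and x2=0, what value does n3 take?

n1 = 0 XOR 1 = 1
n2 = 0 NOR 1 = 0
n3 = 1 XOR 0 = 1

1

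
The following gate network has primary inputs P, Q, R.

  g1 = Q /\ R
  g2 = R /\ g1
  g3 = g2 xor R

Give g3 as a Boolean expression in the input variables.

(R /\ (Q /\ R)) xor R

g1 = Q /\ R
g2 = R /\ g1 = R /\ (Q /\ R)
g3 = g2 xor R = (R /\ (Q /\ R)) xor R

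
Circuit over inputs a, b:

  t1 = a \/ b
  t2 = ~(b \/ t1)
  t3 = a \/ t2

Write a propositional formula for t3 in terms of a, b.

a \/ (~(b \/ (a \/ b)))

t1 = a \/ b
t2 = ~(b \/ t1) = ~(b \/ (a \/ b))
t3 = a \/ t2 = a \/ (~(b \/ (a \/ b)))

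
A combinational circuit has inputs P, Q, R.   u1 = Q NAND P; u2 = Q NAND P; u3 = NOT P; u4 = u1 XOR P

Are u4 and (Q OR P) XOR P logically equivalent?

u1 = Q NAND P
u4 = u1 XOR P = (Q NAND P) XOR P
At P=0, Q=0, R=0: circuit gives 1, formula gives 0.

No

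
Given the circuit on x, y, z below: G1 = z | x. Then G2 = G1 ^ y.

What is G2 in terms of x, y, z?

(z | x) ^ y

G1 = z | x
G2 = G1 ^ y = (z | x) ^ y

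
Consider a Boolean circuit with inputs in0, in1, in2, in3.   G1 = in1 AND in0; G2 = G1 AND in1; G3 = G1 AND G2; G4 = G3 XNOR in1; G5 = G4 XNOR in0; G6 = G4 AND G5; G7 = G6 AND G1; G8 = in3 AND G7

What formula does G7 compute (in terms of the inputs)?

((((in1 AND in0) AND ((in1 AND in0) AND in1)) XNOR in1) AND ((((in1 AND in0) AND ((in1 AND in0) AND in1)) XNOR in1) XNOR in0)) AND (in1 AND in0)

G1 = in1 AND in0
G2 = G1 AND in1 = (in1 AND in0) AND in1
G3 = G1 AND G2 = (in1 AND in0) AND ((in1 AND in0) AND in1)
G4 = G3 XNOR in1 = ((in1 AND in0) AND ((in1 AND in0) AND in1)) XNOR in1
G5 = G4 XNOR in0 = (((in1 AND in0) AND ((in1 AND in0) AND in1)) XNOR in1) XNOR in0
G6 = G4 AND G5 = (((in1 AND in0) AND ((in1 AND in0) AND in1)) XNOR in1) AND ((((in1 AND in0) AND ((in1 AND in0) AND in1)) XNOR in1) XNOR in0)
G7 = G6 AND G1 = ((((in1 AND in0) AND ((in1 AND in0) AND in1)) XNOR in1) AND ((((in1 AND in0) AND ((in1 AND in0) AND in1)) XNOR in1) XNOR in0)) AND (in1 AND in0)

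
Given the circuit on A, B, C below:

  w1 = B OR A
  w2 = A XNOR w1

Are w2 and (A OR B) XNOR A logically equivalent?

Yes

w1 = B OR A
w2 = A XNOR w1 = A XNOR (B OR A)
At A=0, B=1, C=0: circuit gives 0, formula gives 0.
At A=0, B=0, C=0: circuit gives 1, formula gives 1.
Agrees on all 8 inputs.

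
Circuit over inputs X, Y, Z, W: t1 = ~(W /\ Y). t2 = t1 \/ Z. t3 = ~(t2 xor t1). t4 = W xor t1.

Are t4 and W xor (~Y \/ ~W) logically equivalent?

Yes

t1 = ~(W /\ Y)
t4 = W xor t1 = W xor (~(W /\ Y))
At X=0, Y=0, Z=0, W=1: circuit gives 0, formula gives 0.
At X=0, Y=0, Z=0, W=0: circuit gives 1, formula gives 1.
Agrees on all 16 inputs.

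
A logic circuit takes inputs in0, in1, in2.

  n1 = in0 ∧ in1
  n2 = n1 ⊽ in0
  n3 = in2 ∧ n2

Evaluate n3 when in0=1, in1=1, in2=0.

0

n1 = 1 ∧ 1 = 1
n2 = 1 ⊽ 1 = 0
n3 = 0 ∧ 0 = 0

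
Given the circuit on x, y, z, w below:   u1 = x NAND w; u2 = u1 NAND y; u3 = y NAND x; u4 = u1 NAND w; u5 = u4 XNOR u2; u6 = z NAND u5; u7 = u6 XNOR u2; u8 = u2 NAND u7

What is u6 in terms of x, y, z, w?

u1 = x NAND w
u2 = u1 NAND y = (x NAND w) NAND y
u4 = u1 NAND w = (x NAND w) NAND w
u5 = u4 XNOR u2 = ((x NAND w) NAND w) XNOR ((x NAND w) NAND y)
u6 = z NAND u5 = z NAND (((x NAND w) NAND w) XNOR ((x NAND w) NAND y))

z NAND (((x NAND w) NAND w) XNOR ((x NAND w) NAND y))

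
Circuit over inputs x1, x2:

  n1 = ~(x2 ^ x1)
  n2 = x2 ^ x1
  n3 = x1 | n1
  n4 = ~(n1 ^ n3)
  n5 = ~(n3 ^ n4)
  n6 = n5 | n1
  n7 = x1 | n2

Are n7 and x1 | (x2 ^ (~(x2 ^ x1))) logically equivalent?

No

n2 = x2 ^ x1
n7 = x1 | n2 = x1 | (x2 ^ x1)
At x1=0, x2=0: circuit gives 0, formula gives 1.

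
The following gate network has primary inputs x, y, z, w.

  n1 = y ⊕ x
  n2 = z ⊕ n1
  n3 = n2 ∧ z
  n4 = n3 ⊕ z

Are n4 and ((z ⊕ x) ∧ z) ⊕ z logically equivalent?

n1 = y ⊕ x
n2 = z ⊕ n1 = z ⊕ (y ⊕ x)
n3 = n2 ∧ z = (z ⊕ (y ⊕ x)) ∧ z
n4 = n3 ⊕ z = ((z ⊕ (y ⊕ x)) ∧ z) ⊕ z
At x=0, y=1, z=1, w=0: circuit gives 1, formula gives 0.

No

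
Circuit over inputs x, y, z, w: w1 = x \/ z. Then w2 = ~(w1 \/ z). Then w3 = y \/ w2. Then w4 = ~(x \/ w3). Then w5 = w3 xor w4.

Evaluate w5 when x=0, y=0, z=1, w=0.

w1 = 0 \/ 1 = 1
w2 = ~(1 \/ 1) = 0
w3 = 0 \/ 0 = 0
w4 = ~(0 \/ 0) = 1
w5 = 0 xor 1 = 1

1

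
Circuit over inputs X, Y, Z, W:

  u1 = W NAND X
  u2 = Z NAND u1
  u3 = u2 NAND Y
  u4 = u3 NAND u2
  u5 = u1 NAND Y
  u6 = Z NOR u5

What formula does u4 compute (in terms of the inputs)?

((Z NAND (W NAND X)) NAND Y) NAND (Z NAND (W NAND X))

u1 = W NAND X
u2 = Z NAND u1 = Z NAND (W NAND X)
u3 = u2 NAND Y = (Z NAND (W NAND X)) NAND Y
u4 = u3 NAND u2 = ((Z NAND (W NAND X)) NAND Y) NAND (Z NAND (W NAND X))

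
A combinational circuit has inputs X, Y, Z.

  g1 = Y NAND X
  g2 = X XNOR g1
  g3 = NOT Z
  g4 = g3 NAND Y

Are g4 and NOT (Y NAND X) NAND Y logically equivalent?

No

g3 = NOT Z
g4 = g3 NAND Y = NOT Z NAND Y
At X=0, Y=1, Z=0: circuit gives 0, formula gives 1.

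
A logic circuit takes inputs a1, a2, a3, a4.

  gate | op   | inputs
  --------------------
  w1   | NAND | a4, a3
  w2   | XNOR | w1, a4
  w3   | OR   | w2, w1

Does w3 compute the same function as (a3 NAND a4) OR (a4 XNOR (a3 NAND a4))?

Yes

w1 = a4 NAND a3
w2 = w1 XNOR a4 = (a4 NAND a3) XNOR a4
w3 = w2 OR w1 = ((a4 NAND a3) XNOR a4) OR (a4 NAND a3)
At a1=0, a2=0, a3=1, a4=1: circuit gives 0, formula gives 0.
At a1=0, a2=0, a3=0, a4=0: circuit gives 1, formula gives 1.
Agrees on all 16 inputs.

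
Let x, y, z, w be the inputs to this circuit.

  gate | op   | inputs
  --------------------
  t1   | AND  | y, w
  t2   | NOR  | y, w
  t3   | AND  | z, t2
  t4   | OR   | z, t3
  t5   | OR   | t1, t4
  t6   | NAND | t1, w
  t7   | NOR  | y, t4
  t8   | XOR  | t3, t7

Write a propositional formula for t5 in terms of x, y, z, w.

t1 = y AND w
t2 = y NOR w
t3 = z AND t2 = z AND (y NOR w)
t4 = z OR t3 = z OR (z AND (y NOR w))
t5 = t1 OR t4 = (y AND w) OR (z OR (z AND (y NOR w)))

(y AND w) OR (z OR (z AND (y NOR w)))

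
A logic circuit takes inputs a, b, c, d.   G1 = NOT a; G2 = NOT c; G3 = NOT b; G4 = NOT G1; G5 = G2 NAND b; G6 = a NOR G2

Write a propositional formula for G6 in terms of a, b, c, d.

a NOR NOT c

G2 = NOT c
G6 = a NOR G2 = a NOR NOT c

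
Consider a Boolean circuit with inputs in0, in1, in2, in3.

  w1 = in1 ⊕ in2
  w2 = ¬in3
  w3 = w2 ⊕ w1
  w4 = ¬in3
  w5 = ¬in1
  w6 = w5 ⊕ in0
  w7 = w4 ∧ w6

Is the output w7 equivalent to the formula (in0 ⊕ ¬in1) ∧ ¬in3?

w4 = ¬in3
w5 = ¬in1
w6 = w5 ⊕ in0 = ¬in1 ⊕ in0
w7 = w4 ∧ w6 = ¬in3 ∧ (¬in1 ⊕ in0)
At in0=0, in1=0, in2=0, in3=1: circuit gives 0, formula gives 0.
At in0=0, in1=0, in2=0, in3=0: circuit gives 1, formula gives 1.
Agrees on all 16 inputs.

Yes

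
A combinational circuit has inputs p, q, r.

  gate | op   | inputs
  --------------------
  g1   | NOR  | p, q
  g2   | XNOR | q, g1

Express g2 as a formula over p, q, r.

g1 = p NOR q
g2 = q XNOR g1 = q XNOR (p NOR q)

q XNOR (p NOR q)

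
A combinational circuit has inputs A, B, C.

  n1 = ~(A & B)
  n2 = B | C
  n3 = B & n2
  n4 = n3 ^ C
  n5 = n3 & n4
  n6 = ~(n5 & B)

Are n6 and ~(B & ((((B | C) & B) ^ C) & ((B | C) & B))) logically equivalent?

n2 = B | C
n3 = B & n2 = B & (B | C)
n4 = n3 ^ C = (B & (B | C)) ^ C
n5 = n3 & n4 = (B & (B | C)) & ((B & (B | C)) ^ C)
n6 = ~(n5 & B) = ~(((B & (B | C)) & ((B & (B | C)) ^ C)) & B)
At A=0, B=1, C=0: circuit gives 0, formula gives 0.
At A=0, B=0, C=0: circuit gives 1, formula gives 1.
Agrees on all 8 inputs.

Yes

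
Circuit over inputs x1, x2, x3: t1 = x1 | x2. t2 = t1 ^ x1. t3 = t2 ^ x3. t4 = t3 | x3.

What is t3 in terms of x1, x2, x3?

t1 = x1 | x2
t2 = t1 ^ x1 = (x1 | x2) ^ x1
t3 = t2 ^ x3 = ((x1 | x2) ^ x1) ^ x3

((x1 | x2) ^ x1) ^ x3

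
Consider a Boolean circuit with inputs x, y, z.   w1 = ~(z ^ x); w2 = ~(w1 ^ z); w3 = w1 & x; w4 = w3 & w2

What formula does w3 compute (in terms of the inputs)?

w1 = ~(z ^ x)
w3 = w1 & x = (~(z ^ x)) & x

(~(z ^ x)) & x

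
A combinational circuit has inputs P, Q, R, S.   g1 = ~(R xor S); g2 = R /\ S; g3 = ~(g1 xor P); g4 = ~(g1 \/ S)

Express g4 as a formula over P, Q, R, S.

~((~(R xor S)) \/ S)

g1 = ~(R xor S)
g4 = ~(g1 \/ S) = ~((~(R xor S)) \/ S)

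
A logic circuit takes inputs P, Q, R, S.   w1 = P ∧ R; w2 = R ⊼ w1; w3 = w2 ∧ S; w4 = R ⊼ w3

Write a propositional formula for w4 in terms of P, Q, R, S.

R ⊼ ((R ⊼ (P ∧ R)) ∧ S)

w1 = P ∧ R
w2 = R ⊼ w1 = R ⊼ (P ∧ R)
w3 = w2 ∧ S = (R ⊼ (P ∧ R)) ∧ S
w4 = R ⊼ w3 = R ⊼ ((R ⊼ (P ∧ R)) ∧ S)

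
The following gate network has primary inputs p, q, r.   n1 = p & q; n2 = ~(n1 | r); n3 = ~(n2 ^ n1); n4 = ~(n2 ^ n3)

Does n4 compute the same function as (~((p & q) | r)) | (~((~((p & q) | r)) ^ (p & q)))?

n1 = p & q
n2 = ~(n1 | r) = ~((p & q) | r)
n3 = ~(n2 ^ n1) = ~((~((p & q) | r)) ^ (p & q))
n4 = ~(n2 ^ n3) = ~((~((p & q) | r)) ^ (~((~((p & q) | r)) ^ (p & q))))
At p=0, q=0, r=0: circuit gives 0, formula gives 1.

No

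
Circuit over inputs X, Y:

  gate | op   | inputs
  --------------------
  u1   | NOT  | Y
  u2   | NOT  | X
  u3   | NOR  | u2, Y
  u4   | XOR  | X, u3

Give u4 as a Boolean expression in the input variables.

X XOR (NOT X NOR Y)

u2 = NOT X
u3 = u2 NOR Y = NOT X NOR Y
u4 = X XOR u3 = X XOR (NOT X NOR Y)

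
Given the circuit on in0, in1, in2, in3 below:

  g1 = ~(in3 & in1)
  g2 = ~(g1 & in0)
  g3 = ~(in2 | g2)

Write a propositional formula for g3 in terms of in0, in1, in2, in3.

~(in2 | (~((~(in3 & in1)) & in0)))

g1 = ~(in3 & in1)
g2 = ~(g1 & in0) = ~((~(in3 & in1)) & in0)
g3 = ~(in2 | g2) = ~(in2 | (~((~(in3 & in1)) & in0)))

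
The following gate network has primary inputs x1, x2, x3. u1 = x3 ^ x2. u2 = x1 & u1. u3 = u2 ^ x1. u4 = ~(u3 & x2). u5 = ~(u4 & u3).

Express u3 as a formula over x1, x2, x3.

(x1 & (x3 ^ x2)) ^ x1

u1 = x3 ^ x2
u2 = x1 & u1 = x1 & (x3 ^ x2)
u3 = u2 ^ x1 = (x1 & (x3 ^ x2)) ^ x1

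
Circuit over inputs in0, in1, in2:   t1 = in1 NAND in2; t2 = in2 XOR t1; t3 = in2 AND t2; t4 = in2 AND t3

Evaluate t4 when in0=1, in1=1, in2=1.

1

t1 = 1 NAND 1 = 0
t2 = 1 XOR 0 = 1
t3 = 1 AND 1 = 1
t4 = 1 AND 1 = 1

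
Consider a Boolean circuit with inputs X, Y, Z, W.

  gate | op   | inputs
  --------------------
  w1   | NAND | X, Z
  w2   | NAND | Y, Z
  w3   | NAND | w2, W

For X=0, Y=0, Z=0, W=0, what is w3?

1

w2 = 0 NAND 0 = 1
w3 = 1 NAND 0 = 1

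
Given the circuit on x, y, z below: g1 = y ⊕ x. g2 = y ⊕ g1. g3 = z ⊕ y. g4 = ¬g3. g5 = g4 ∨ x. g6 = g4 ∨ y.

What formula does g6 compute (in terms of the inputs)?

g3 = z ⊕ y
g4 = ¬g3 = ¬(z ⊕ y)
g6 = g4 ∨ y = ¬(z ⊕ y) ∨ y

¬(z ⊕ y) ∨ y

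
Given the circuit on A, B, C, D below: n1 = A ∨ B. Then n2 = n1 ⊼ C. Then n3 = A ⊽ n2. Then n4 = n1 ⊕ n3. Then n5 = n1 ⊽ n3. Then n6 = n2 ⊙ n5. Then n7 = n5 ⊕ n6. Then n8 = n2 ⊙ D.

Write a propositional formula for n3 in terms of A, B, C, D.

A ⊽ ((A ∨ B) ⊼ C)

n1 = A ∨ B
n2 = n1 ⊼ C = (A ∨ B) ⊼ C
n3 = A ⊽ n2 = A ⊽ ((A ∨ B) ⊼ C)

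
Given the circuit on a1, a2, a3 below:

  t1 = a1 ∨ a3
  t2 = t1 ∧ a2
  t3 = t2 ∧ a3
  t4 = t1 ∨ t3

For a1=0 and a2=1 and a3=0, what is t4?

0

t1 = 0 ∨ 0 = 0
t2 = 0 ∧ 1 = 0
t3 = 0 ∧ 0 = 0
t4 = 0 ∨ 0 = 0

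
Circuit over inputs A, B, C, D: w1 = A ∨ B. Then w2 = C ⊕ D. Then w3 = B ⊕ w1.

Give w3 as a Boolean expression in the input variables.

w1 = A ∨ B
w3 = B ⊕ w1 = B ⊕ (A ∨ B)

B ⊕ (A ∨ B)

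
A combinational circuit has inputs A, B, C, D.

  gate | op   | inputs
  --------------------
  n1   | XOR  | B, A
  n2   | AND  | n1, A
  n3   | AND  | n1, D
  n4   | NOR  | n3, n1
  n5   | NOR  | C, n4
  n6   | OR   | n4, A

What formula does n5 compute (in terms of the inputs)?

n1 = B XOR A
n3 = n1 AND D = (B XOR A) AND D
n4 = n3 NOR n1 = ((B XOR A) AND D) NOR (B XOR A)
n5 = C NOR n4 = C NOR (((B XOR A) AND D) NOR (B XOR A))

C NOR (((B XOR A) AND D) NOR (B XOR A))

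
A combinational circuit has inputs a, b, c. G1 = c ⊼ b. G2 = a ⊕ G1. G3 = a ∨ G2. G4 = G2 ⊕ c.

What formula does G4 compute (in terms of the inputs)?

G1 = c ⊼ b
G2 = a ⊕ G1 = a ⊕ (c ⊼ b)
G4 = G2 ⊕ c = (a ⊕ (c ⊼ b)) ⊕ c

(a ⊕ (c ⊼ b)) ⊕ c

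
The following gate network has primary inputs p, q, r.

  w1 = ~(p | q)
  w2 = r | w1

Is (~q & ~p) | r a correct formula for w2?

Yes

w1 = ~(p | q)
w2 = r | w1 = r | (~(p | q))
At p=0, q=1, r=0: circuit gives 0, formula gives 0.
At p=0, q=0, r=0: circuit gives 1, formula gives 1.
Agrees on all 8 inputs.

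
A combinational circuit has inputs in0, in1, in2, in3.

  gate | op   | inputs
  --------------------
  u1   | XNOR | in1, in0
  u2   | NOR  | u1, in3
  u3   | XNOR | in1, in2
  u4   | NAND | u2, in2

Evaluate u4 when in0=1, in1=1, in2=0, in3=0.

1

u1 = 1 XNOR 1 = 1
u2 = 1 NOR 0 = 0
u4 = 0 NAND 0 = 1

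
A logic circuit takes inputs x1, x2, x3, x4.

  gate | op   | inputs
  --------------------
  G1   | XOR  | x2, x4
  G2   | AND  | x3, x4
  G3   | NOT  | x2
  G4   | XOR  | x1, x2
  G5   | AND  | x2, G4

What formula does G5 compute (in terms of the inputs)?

x2 AND (x1 XOR x2)

G4 = x1 XOR x2
G5 = x2 AND G4 = x2 AND (x1 XOR x2)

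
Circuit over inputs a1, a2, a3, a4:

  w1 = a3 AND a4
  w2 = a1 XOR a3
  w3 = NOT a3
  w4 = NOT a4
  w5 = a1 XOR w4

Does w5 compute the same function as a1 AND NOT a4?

w4 = NOT a4
w5 = a1 XOR w4 = a1 XOR NOT a4
At a1=0, a2=0, a3=0, a4=0: circuit gives 1, formula gives 0.

No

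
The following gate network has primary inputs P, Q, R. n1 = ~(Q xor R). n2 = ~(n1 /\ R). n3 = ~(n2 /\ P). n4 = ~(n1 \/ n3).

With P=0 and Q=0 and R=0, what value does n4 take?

0

n1 = ~(0 xor 0) = 1
n2 = ~(1 /\ 0) = 1
n3 = ~(1 /\ 0) = 1
n4 = ~(1 \/ 1) = 0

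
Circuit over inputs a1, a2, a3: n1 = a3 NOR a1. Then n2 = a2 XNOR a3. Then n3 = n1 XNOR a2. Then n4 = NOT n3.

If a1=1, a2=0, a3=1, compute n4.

n1 = 1 NOR 1 = 0
n3 = 0 XNOR 0 = 1
n4 = NOT 1 = 0

0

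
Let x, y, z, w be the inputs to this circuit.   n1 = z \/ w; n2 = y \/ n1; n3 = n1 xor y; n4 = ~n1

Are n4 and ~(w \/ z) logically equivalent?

n1 = z \/ w
n4 = ~n1 = ~(z \/ w)
At x=0, y=0, z=0, w=1: circuit gives 0, formula gives 0.
At x=0, y=0, z=0, w=0: circuit gives 1, formula gives 1.
Agrees on all 16 inputs.

Yes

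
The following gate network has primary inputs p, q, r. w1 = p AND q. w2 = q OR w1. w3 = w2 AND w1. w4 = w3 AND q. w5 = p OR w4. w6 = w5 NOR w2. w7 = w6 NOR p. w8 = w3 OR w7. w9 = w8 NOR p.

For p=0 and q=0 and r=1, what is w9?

1

w1 = 0 AND 0 = 0
w2 = 0 OR 0 = 0
w3 = 0 AND 0 = 0
w4 = 0 AND 0 = 0
w5 = 0 OR 0 = 0
w6 = 0 NOR 0 = 1
w7 = 1 NOR 0 = 0
w8 = 0 OR 0 = 0
w9 = 0 NOR 0 = 1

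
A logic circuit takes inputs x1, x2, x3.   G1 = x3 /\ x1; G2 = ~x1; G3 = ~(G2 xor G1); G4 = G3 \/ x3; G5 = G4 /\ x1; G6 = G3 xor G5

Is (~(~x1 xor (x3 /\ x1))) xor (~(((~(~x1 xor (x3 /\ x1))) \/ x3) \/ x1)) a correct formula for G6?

G1 = x3 /\ x1
G2 = ~x1
G3 = ~(G2 xor G1) = ~(~x1 xor (x3 /\ x1))
G4 = G3 \/ x3 = (~(~x1 xor (x3 /\ x1))) \/ x3
G5 = G4 /\ x1 = ((~(~x1 xor (x3 /\ x1))) \/ x3) /\ x1
G6 = G3 xor G5 = (~(~x1 xor (x3 /\ x1))) xor (((~(~x1 xor (x3 /\ x1))) \/ x3) /\ x1)
At x1=0, x2=0, x3=0: circuit gives 0, formula gives 1.

No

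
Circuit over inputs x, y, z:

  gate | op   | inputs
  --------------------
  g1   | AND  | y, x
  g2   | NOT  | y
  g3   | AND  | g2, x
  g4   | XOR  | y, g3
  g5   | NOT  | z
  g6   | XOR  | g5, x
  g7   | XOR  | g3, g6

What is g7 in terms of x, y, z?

g2 = NOT y
g3 = g2 AND x = NOT y AND x
g5 = NOT z
g6 = g5 XOR x = NOT z XOR x
g7 = g3 XOR g6 = (NOT y AND x) XOR (NOT z XOR x)

(NOT y AND x) XOR (NOT z XOR x)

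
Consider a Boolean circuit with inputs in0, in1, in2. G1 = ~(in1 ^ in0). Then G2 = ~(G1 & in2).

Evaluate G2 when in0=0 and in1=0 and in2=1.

0

G1 = ~(0 ^ 0) = 1
G2 = ~(1 & 1) = 0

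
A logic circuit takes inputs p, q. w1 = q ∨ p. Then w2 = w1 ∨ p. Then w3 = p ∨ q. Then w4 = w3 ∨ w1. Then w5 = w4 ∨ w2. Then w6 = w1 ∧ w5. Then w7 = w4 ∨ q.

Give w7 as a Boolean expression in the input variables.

w1 = q ∨ p
w3 = p ∨ q
w4 = w3 ∨ w1 = (p ∨ q) ∨ (q ∨ p)
w7 = w4 ∨ q = ((p ∨ q) ∨ (q ∨ p)) ∨ q

((p ∨ q) ∨ (q ∨ p)) ∨ q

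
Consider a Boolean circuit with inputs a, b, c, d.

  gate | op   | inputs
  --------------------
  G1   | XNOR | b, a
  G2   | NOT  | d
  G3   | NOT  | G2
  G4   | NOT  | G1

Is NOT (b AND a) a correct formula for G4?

No

G1 = b XNOR a
G4 = NOT G1 = NOT (b XNOR a)
At a=0, b=0, c=0, d=0: circuit gives 0, formula gives 1.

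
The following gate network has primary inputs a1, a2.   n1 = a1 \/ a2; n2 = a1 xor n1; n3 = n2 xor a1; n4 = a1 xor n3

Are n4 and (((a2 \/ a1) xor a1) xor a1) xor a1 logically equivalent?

Yes

n1 = a1 \/ a2
n2 = a1 xor n1 = a1 xor (a1 \/ a2)
n3 = n2 xor a1 = (a1 xor (a1 \/ a2)) xor a1
n4 = a1 xor n3 = a1 xor ((a1 xor (a1 \/ a2)) xor a1)
At a1=0, a2=0: circuit gives 0, formula gives 0.
At a1=0, a2=1: circuit gives 1, formula gives 1.
Agrees on all 4 inputs.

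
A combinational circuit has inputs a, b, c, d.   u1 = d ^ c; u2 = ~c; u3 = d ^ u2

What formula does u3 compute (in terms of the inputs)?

u2 = ~c
u3 = d ^ u2 = d ^ ~c

d ^ ~c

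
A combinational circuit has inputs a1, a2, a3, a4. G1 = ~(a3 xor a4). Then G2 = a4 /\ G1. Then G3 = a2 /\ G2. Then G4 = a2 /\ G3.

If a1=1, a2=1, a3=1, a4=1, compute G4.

1

G1 = ~(1 xor 1) = 1
G2 = 1 /\ 1 = 1
G3 = 1 /\ 1 = 1
G4 = 1 /\ 1 = 1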